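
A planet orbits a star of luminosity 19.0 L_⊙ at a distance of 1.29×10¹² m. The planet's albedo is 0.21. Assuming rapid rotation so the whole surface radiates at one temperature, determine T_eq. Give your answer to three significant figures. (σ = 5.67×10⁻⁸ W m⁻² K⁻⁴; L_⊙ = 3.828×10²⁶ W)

L = 19.0 × 3.828×10²⁶ = 7.27×10²⁷ W.
Flux: S = L/(4πd²) = 7.27×10²⁷/(4π×(1.29×10¹²)²) = 348 W m⁻².
Energy balance: absorbed = emitted ⇒ πR²·S(1−A) = 4πR²·σT_eq⁴, so T_eq⁴ = S(1−A)/(4σ).
T_eq = [348 × 0.79 / (4 × 5.67×10⁻⁸)]^(1/4) = (1.21×10⁹)^(1/4) = 187 K.

T_eq ≈ 187 K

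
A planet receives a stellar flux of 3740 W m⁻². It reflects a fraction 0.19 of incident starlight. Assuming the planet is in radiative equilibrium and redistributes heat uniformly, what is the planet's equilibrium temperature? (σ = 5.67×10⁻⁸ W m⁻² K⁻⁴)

T_eq ≈ 340 K

Energy balance: absorbed = emitted ⇒ πR²·S(1−A) = 4πR²·σT_eq⁴, so T_eq⁴ = S(1−A)/(4σ).
T_eq = [3740 × 0.81 / (4 × 5.67×10⁻⁸)]^(1/4) = (1.34×10¹⁰)^(1/4) = 340 K.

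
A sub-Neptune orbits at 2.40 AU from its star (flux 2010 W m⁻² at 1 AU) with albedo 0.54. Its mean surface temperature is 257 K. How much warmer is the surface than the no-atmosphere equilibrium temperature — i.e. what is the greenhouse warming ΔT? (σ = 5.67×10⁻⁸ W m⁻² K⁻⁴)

S = 2010/2.40² = 349.0 W m⁻².
T_eq = [S(1−A)/(4σ)]^(1/4) = [349.0×0.46/(4×5.67×10⁻⁸)]^(1/4) = 163.1 K.
ΔT = T_surf − T_eq = 257 − 163.1.

ΔT ≈ 93.9 K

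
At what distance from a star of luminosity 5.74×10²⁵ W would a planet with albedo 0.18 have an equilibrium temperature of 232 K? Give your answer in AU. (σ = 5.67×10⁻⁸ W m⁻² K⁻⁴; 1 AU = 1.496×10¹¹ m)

From T_eq⁴ = L(1−A)/(16πσd²): d = √[L(1−A)/(16πσT_eq⁴)].
d = √[5.74×10²⁵ × 0.82 / (16π × 5.67×10⁻⁸ × (232)⁴)] = 7.55×10¹⁰ m = 0.505 AU.

d ≈ 0.505 AU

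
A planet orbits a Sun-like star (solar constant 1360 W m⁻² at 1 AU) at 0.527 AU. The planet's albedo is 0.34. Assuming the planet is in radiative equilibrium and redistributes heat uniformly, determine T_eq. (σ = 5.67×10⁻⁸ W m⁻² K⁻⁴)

T_eq ≈ 346 K

Flux at 0.527 AU: S = 1360/0.527² = 4900 W m⁻².
Energy balance: absorbed = emitted ⇒ πR²·S(1−A) = 4πR²·σT_eq⁴, so T_eq⁴ = S(1−A)/(4σ).
T_eq = [4900 × 0.66 / (4 × 5.67×10⁻⁸)]^(1/4) = (1.43×10¹⁰)^(1/4) = 346 K.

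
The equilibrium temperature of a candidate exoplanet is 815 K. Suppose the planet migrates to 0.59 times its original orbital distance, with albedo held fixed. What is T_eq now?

T_eq ≈ 1060 K

T_eq ∝ L^(1/4) · d^(−1/2).
T′ = 815 / 0.59^(1/2) = 1060 K.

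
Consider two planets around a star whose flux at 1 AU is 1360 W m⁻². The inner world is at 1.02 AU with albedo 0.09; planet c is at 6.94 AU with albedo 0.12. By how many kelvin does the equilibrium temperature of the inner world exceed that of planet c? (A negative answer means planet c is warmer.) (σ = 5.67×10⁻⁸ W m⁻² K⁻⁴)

ΔT ≈ 166.8 K

T_eq = [S₀(1−A)/(4σd²)]^(1/4), so T ∝ (1−A)^(1/4) / √d.
T₁ = [1360×0.91/(4×5.67×10⁻⁸×1.02²)]^(1/4) = 269.11 K.
T₂ = [1360×0.88/(4×5.67×10⁻⁸×6.94²)]^(1/4) = 102.31 K.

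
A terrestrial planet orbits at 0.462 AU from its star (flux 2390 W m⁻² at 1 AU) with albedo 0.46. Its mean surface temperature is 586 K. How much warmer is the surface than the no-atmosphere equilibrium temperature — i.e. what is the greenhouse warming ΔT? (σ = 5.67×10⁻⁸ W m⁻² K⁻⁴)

ΔT ≈ 181.9 K

S = 2390/0.462² = 1.120×10⁴ W m⁻².
T_eq = [S(1−A)/(4σ)]^(1/4) = [1.120×10⁴×0.54/(4×5.67×10⁻⁸)]^(1/4) = 404.1 K.
ΔT = T_surf − T_eq = 586 − 404.1.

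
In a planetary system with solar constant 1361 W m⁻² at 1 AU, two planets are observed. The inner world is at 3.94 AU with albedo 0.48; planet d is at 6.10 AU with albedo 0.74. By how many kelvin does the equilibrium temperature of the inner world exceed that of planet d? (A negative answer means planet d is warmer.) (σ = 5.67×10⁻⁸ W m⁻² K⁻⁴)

T_eq = [S₀(1−A)/(4σd²)]^(1/4), so T ∝ (1−A)^(1/4) / √d.
T₁ = [1361×0.52/(4×5.67×10⁻⁸×3.94²)]^(1/4) = 119.07 K.
T₂ = [1361×0.26/(4×5.67×10⁻⁸×6.10²)]^(1/4) = 80.47 K.

ΔT ≈ 38.6 K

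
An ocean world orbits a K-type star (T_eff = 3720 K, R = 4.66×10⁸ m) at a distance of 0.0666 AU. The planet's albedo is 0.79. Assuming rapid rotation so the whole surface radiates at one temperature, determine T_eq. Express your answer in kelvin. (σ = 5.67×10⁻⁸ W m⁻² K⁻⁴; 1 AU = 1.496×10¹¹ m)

T_eq ≈ 385 K

d = 0.0666 AU = 9.96×10⁹ m.
L = 4πR_⋆²σT_⋆⁴ = 4π(4.66×10⁸)² × 5.67×10⁻⁸ × (3720)⁴ = 2.96×10²⁵ W.
S = L/(4πd²) = 2.38×10⁴ W m⁻².
Energy balance: absorbed = emitted ⇒ πR²·S(1−A) = 4πR²·σT_eq⁴, so T_eq⁴ = S(1−A)/(4σ).
T_eq = [2.38×10⁴ × 0.21 / (4 × 5.67×10⁻⁸)]^(1/4) = (2.20×10¹⁰)^(1/4) = 385 K.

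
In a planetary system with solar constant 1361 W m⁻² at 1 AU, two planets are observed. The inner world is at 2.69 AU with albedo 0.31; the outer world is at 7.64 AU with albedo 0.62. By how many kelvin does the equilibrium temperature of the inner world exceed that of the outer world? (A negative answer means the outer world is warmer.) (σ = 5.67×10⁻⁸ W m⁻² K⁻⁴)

T_eq = [S₀(1−A)/(4σd²)]^(1/4), so T ∝ (1−A)^(1/4) / √d.
T₁ = [1361×0.69/(4×5.67×10⁻⁸×2.69²)]^(1/4) = 154.66 K.
T₂ = [1361×0.38/(4×5.67×10⁻⁸×7.64²)]^(1/4) = 79.06 K.

ΔT ≈ 75.6 K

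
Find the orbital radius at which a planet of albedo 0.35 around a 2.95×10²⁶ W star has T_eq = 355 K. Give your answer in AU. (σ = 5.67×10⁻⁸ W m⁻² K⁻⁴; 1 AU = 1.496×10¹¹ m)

From T_eq⁴ = L(1−A)/(16πσd²): d = √[L(1−A)/(16πσT_eq⁴)].
d = √[2.95×10²⁶ × 0.65 / (16π × 5.67×10⁻⁸ × (355)⁴)] = 6.51×10¹⁰ m = 0.435 AU.

d ≈ 0.435 AU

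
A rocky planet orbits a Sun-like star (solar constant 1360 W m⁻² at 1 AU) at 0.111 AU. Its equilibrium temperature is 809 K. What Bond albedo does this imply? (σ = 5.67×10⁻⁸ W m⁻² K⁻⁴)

Flux at 0.111 AU: S = 1360/0.111² = 1.10×10⁵ W m⁻².
From T_eq⁴ = S(1−A)/(4σ): 1−A = 4σT_eq⁴/S.
1−A = 4 × 5.67×10⁻⁸ × (809)⁴ / 1.10×10⁵ = 0.880.

A ≈ 0.12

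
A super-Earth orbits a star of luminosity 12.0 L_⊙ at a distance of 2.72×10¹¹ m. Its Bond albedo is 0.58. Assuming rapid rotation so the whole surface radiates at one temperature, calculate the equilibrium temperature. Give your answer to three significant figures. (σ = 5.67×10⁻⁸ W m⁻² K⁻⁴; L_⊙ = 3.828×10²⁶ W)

L = 12.0 × 3.828×10²⁶ = 4.59×10²⁷ W.
Flux: S = L/(4πd²) = 4.59×10²⁷/(4π×(2.72×10¹¹)²) = 4940 W m⁻².
Energy balance: absorbed = emitted ⇒ πR²·S(1−A) = 4πR²·σT_eq⁴, so T_eq⁴ = S(1−A)/(4σ).
T_eq = [4940 × 0.42 / (4 × 5.67×10⁻⁸)]^(1/4) = (9.15×10⁹)^(1/4) = 309 K.

T_eq ≈ 309 K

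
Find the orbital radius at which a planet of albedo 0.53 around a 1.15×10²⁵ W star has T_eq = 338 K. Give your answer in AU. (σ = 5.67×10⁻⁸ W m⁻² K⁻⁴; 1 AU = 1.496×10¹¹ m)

From T_eq⁴ = L(1−A)/(16πσd²): d = √[L(1−A)/(16πσT_eq⁴)].
d = √[1.15×10²⁵ × 0.47 / (16π × 5.67×10⁻⁸ × (338)⁴)] = 1.21×10¹⁰ m = 0.0806 AU.

d ≈ 0.0806 AU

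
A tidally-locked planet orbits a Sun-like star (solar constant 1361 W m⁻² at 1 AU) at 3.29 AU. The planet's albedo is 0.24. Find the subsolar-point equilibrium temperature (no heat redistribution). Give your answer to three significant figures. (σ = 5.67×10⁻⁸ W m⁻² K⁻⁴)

T_ss ≈ 203 K

Flux at 3.29 AU: S = 1361/3.29² = 126 W m⁻².
At the subsolar point the surface absorbs S(1−A) and emits σT⁴ per unit area — no factor of 4, since only the local patch is in balance.
T = [126 × 0.76 / 5.67×10⁻⁸]^(1/4) = (1.69×10⁹)^(1/4) = 203 K.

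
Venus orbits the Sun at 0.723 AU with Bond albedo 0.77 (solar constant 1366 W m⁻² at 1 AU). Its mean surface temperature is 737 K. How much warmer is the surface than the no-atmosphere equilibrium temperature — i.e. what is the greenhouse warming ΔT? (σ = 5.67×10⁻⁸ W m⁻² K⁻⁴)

ΔT ≈ 510.1 K

S = 1366/0.723² = 2613 W m⁻².
T_eq = [S(1−A)/(4σ)]^(1/4) = [2613×0.23/(4×5.67×10⁻⁸)]^(1/4) = 226.9 K.
ΔT = T_surf − T_eq = 737 − 226.9.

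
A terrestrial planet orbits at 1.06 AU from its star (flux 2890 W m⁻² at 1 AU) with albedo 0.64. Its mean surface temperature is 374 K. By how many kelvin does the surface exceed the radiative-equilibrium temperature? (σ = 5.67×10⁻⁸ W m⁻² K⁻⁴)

ΔT ≈ 121.2 K

S = 2890/1.06² = 2572 W m⁻².
T_eq = [S(1−A)/(4σ)]^(1/4) = [2572×0.36/(4×5.67×10⁻⁸)]^(1/4) = 252.8 K.
ΔT = T_surf − T_eq = 374 − 252.8.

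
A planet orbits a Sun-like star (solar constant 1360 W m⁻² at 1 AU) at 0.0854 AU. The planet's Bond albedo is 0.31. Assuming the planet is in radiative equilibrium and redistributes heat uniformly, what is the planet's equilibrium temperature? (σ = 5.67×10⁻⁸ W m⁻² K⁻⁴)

Flux at 0.0854 AU: S = 1360/0.0854² = 1.86×10⁵ W m⁻².
Energy balance: absorbed = emitted ⇒ πR²·S(1−A) = 4πR²·σT_eq⁴, so T_eq⁴ = S(1−A)/(4σ).
T_eq = [1.86×10⁵ × 0.69 / (4 × 5.67×10⁻⁸)]^(1/4) = (5.67×10¹¹)^(1/4) = 868 K.

T_eq ≈ 868 K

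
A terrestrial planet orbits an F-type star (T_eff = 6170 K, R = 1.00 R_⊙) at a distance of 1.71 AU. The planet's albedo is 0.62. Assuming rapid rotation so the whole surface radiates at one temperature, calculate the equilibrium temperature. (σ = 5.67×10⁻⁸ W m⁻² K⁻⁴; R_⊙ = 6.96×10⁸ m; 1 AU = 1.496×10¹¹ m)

R_⋆ = 1.00 × 6.96×10⁸ = 6.96×10⁸ m.
d = 1.71 AU = 2.56×10¹¹ m.
L = 4πR_⋆²σT_⋆⁴ = 4π(6.96×10⁸)² × 5.67×10⁻⁸ × (6170)⁴ = 5.00×10²⁶ W.
S = L/(4πd²) = 608 W m⁻².
Energy balance: absorbed = emitted ⇒ πR²·S(1−A) = 4πR²·σT_eq⁴, so T_eq⁴ = S(1−A)/(4σ).
T_eq = [608 × 0.38 / (4 × 5.67×10⁻⁸)]^(1/4) = (1.02×10⁹)^(1/4) = 179 K.

T_eq ≈ 179 K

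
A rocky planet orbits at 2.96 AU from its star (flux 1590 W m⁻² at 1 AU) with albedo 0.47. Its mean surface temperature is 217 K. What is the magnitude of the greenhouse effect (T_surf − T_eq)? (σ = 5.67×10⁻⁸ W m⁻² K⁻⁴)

S = 1590/2.96² = 181.5 W m⁻².
T_eq = [S(1−A)/(4σ)]^(1/4) = [181.5×0.53/(4×5.67×10⁻⁸)]^(1/4) = 143.5 K.
ΔT = T_surf − T_eq = 217 − 143.5.

ΔT ≈ 73.5 K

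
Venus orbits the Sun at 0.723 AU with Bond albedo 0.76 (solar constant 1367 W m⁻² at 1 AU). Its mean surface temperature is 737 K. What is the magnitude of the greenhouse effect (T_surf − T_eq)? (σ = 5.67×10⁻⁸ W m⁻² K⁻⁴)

S = 1367/0.723² = 2615 W m⁻².
T_eq = [S(1−A)/(4σ)]^(1/4) = [2615×0.24/(4×5.67×10⁻⁸)]^(1/4) = 229.4 K.
ΔT = T_surf − T_eq = 737 − 229.4.

ΔT ≈ 507.6 K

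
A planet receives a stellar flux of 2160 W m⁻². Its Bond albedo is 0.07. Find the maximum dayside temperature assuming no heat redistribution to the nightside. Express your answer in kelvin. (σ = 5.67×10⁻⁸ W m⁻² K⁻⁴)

T_ss ≈ 434 K

With no redistribution each surface element balances locally: S(1−A) = σT⁴.
T = [2160 × 0.93 / 5.67×10⁻⁸]^(1/4) = (3.54×10¹⁰)^(1/4) = 434 K.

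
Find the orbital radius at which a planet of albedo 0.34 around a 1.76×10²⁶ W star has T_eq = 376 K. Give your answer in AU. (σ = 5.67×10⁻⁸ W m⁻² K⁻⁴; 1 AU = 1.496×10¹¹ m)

From T_eq⁴ = L(1−A)/(16πσd²): d = √[L(1−A)/(16πσT_eq⁴)].
d = √[1.76×10²⁶ × 0.66 / (16π × 5.67×10⁻⁸ × (376)⁴)] = 4.52×10¹⁰ m = 0.302 AU.

d ≈ 0.302 AU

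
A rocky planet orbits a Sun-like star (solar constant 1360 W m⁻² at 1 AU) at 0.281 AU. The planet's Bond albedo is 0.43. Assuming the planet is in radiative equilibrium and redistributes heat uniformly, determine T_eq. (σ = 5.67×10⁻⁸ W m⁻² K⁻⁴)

T_eq ≈ 456 K

Flux at 0.281 AU: S = 1360/0.281² = 1.72×10⁴ W m⁻².
Energy balance: absorbed = emitted ⇒ πR²·S(1−A) = 4πR²·σT_eq⁴, so T_eq⁴ = S(1−A)/(4σ).
T_eq = [1.72×10⁴ × 0.57 / (4 × 5.67×10⁻⁸)]^(1/4) = (4.33×10¹⁰)^(1/4) = 456 K.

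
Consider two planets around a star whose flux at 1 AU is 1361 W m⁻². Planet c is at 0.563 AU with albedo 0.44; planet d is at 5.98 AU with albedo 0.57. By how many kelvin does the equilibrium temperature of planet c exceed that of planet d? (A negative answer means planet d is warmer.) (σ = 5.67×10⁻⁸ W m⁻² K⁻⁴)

T_eq = [S₀(1−A)/(4σd²)]^(1/4), so T ∝ (1−A)^(1/4) / √d.
T₁ = [1361×0.56/(4×5.67×10⁻⁸×0.563²)]^(1/4) = 320.88 K.
T₂ = [1361×0.43/(4×5.67×10⁻⁸×5.98²)]^(1/4) = 92.17 K.

ΔT ≈ 228.7 K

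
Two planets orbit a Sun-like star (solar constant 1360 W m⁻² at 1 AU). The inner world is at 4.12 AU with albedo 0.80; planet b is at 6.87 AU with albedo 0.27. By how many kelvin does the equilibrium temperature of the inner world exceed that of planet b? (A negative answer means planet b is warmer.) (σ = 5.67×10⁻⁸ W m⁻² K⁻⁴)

T_eq = [S₀(1−A)/(4σd²)]^(1/4), so T ∝ (1−A)^(1/4) / √d.
T₁ = [1360×0.20/(4×5.67×10⁻⁸×4.12²)]^(1/4) = 91.68 K.
T₂ = [1360×0.73/(4×5.67×10⁻⁸×6.87²)]^(1/4) = 98.14 K.

ΔT ≈ -6.5 K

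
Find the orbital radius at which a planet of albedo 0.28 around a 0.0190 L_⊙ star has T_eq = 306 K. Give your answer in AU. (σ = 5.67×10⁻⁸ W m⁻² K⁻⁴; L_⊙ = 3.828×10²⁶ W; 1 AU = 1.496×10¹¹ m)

L = 0.0190 × 3.828×10²⁶ = 7.27×10²⁴ W.
From T_eq⁴ = L(1−A)/(16πσd²): d = √[L(1−A)/(16πσT_eq⁴)].
d = √[7.27×10²⁴ × 0.72 / (16π × 5.67×10⁻⁸ × (306)⁴)] = 1.45×10¹⁰ m = 0.0968 AU.

d ≈ 0.0968 AU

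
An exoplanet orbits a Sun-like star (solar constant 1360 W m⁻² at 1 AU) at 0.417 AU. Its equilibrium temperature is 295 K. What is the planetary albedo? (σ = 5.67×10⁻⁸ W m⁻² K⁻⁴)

Flux at 0.417 AU: S = 1360/0.417² = 7820 W m⁻².
From T_eq⁴ = S(1−A)/(4σ): 1−A = 4σT_eq⁴/S.
1−A = 4 × 5.67×10⁻⁸ × (295)⁴ / 7820 = 0.220.

A ≈ 0.78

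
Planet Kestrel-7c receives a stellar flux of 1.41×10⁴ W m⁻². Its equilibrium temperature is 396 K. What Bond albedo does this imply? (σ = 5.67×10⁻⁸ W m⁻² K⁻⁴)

From T_eq⁴ = S(1−A)/(4σ): 1−A = 4σT_eq⁴/S.
1−A = 4 × 5.67×10⁻⁸ × (396)⁴ / 1.41×10⁴ = 0.396.

A ≈ 0.60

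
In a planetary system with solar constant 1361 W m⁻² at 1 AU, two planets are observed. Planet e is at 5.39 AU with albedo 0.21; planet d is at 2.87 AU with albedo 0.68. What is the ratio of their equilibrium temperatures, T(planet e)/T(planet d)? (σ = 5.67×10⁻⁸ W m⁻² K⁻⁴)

T_eq = [S₀(1−A)/(4σd²)]^(1/4), so T ∝ (1−A)^(1/4) / √d.
T₁ = [1361×0.79/(4×5.67×10⁻⁸×5.39²)]^(1/4) = 113.02 K.
T₂ = [1361×0.32/(4×5.67×10⁻⁸×2.87²)]^(1/4) = 123.57 K.

T₁/T₂ ≈ 0.915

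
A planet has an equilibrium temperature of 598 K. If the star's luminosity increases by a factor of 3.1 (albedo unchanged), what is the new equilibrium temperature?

T_eq ≈ 793 K

T_eq ∝ L^(1/4) · d^(−1/2).
T′ = 598 × 3.1^(1/4) = 793 K.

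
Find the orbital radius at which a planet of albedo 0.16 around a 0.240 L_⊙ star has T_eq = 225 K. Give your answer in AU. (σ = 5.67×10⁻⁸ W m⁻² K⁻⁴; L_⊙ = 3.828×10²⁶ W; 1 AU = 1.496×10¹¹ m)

d ≈ 0.687 AU

L = 0.240 × 3.828×10²⁶ = 9.19×10²⁵ W.
From T_eq⁴ = L(1−A)/(16πσd²): d = √[L(1−A)/(16πσT_eq⁴)].
d = √[9.19×10²⁵ × 0.84 / (16π × 5.67×10⁻⁸ × (225)⁴)] = 1.03×10¹¹ m = 0.687 AU.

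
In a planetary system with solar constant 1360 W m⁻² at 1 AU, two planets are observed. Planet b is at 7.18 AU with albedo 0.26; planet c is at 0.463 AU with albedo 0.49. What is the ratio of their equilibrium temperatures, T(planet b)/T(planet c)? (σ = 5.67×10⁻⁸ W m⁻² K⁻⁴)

T_eq = [S₀(1−A)/(4σd²)]^(1/4), so T ∝ (1−A)^(1/4) / √d.
T₁ = [1360×0.74/(4×5.67×10⁻⁸×7.18²)]^(1/4) = 96.32 K.
T₂ = [1360×0.51/(4×5.67×10⁻⁸×0.463²)]^(1/4) = 345.60 K.

T₁/T₂ ≈ 0.279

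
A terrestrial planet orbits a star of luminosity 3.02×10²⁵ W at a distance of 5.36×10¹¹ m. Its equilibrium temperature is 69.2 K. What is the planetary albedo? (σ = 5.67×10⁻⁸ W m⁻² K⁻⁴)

A ≈ 0.38

Flux: S = L/(4πd²) = 3.02×10²⁵/(4π×(5.36×10¹¹)²) = 8.37 W m⁻².
From T_eq⁴ = S(1−A)/(4σ): 1−A = 4σT_eq⁴/S.
1−A = 4 × 5.67×10⁻⁸ × (69.2)⁴ / 8.37 = 0.622.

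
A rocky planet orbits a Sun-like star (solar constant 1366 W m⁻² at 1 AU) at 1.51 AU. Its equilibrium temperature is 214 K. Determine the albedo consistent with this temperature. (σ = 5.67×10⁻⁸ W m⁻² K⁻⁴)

A ≈ 0.21

Flux at 1.51 AU: S = 1366/1.51² = 599 W m⁻².
From T_eq⁴ = S(1−A)/(4σ): 1−A = 4σT_eq⁴/S.
1−A = 4 × 5.67×10⁻⁸ × (214)⁴ / 599 = 0.794.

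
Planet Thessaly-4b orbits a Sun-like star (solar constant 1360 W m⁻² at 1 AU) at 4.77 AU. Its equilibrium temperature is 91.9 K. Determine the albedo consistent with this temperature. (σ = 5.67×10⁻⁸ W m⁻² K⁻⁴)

Flux at 4.77 AU: S = 1360/4.77² = 59.8 W m⁻².
From T_eq⁴ = S(1−A)/(4σ): 1−A = 4σT_eq⁴/S.
1−A = 4 × 5.67×10⁻⁸ × (91.9)⁴ / 59.8 = 0.271.

A ≈ 0.73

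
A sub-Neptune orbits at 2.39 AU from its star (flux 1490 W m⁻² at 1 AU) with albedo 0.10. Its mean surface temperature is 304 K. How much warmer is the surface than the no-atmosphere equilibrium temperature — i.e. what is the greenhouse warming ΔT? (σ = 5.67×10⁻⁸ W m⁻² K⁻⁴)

S = 1490/2.39² = 260.8 W m⁻².
T_eq = [S(1−A)/(4σ)]^(1/4) = [260.8×0.90/(4×5.67×10⁻⁸)]^(1/4) = 179.4 K.
ΔT = T_surf − T_eq = 304 − 179.4.

ΔT ≈ 124.6 K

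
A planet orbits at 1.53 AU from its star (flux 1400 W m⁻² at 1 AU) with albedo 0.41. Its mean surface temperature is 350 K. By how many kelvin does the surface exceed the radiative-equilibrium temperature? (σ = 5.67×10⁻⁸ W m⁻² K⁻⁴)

ΔT ≈ 151.4 K

S = 1400/1.53² = 598.1 W m⁻².
T_eq = [S(1−A)/(4σ)]^(1/4) = [598.1×0.59/(4×5.67×10⁻⁸)]^(1/4) = 198.6 K.
ΔT = T_surf − T_eq = 350 − 198.6.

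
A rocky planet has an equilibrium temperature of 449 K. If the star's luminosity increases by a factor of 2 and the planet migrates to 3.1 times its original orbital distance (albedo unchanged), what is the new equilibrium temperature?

T_eq ∝ L^(1/4) · d^(−1/2).
T′ = 449 × 2^(1/4) / 3.1^(1/2) = 303 K.

T_eq ≈ 303 K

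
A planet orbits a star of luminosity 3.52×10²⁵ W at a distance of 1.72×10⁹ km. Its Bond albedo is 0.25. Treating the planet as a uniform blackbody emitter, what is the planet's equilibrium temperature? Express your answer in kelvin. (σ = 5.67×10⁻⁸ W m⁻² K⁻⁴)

T_eq ≈ 42.1 K

d = 1.72×10⁹ km = 1.72×10¹² m.
Flux: S = L/(4πd²) = 3.52×10²⁵/(4π×(1.72×10¹²)²) = 0.947 W m⁻².
Energy balance: absorbed = emitted ⇒ πR²·S(1−A) = 4πR²·σT_eq⁴, so T_eq⁴ = S(1−A)/(4σ).
T_eq = [0.947 × 0.75 / (4 × 5.67×10⁻⁸)]^(1/4) = (3.13×10⁶)^(1/4) = 42.1 K.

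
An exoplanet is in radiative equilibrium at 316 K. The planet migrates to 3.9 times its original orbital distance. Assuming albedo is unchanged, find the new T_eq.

T_eq ∝ L^(1/4) · d^(−1/2).
T′ = 316 / 3.9^(1/2) = 160 K.

T_eq ≈ 160 K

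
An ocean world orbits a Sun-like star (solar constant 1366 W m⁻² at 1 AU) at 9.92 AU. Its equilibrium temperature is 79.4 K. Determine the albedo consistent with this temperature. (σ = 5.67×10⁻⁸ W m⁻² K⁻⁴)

Flux at 9.92 AU: S = 1366/9.92² = 13.9 W m⁻².
From T_eq⁴ = S(1−A)/(4σ): 1−A = 4σT_eq⁴/S.
1−A = 4 × 5.67×10⁻⁸ × (79.4)⁴ / 13.9 = 0.649.

A ≈ 0.35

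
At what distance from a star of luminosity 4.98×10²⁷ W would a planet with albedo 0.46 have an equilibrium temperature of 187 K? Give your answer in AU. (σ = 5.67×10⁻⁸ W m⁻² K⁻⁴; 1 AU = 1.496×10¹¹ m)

From T_eq⁴ = L(1−A)/(16πσd²): d = √[L(1−A)/(16πσT_eq⁴)].
d = √[4.98×10²⁷ × 0.54 / (16π × 5.67×10⁻⁸ × (187)⁴)] = 8.78×10¹¹ m = 5.87 AU.

d ≈ 5.87 AU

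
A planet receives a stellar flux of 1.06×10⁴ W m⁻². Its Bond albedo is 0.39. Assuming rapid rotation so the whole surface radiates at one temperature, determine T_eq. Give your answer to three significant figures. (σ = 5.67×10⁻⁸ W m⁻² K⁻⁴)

T_eq ≈ 411 K

Energy balance: absorbed = emitted ⇒ πR²·S(1−A) = 4πR²·σT_eq⁴, so T_eq⁴ = S(1−A)/(4σ).
T_eq = [1.06×10⁴ × 0.61 / (4 × 5.67×10⁻⁸)]^(1/4) = (2.85×10¹⁰)^(1/4) = 411 K.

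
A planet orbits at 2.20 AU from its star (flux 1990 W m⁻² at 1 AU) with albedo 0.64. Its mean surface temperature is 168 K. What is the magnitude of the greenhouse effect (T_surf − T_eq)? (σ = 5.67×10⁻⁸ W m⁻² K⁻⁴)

S = 1990/2.20² = 411.2 W m⁻².
T_eq = [S(1−A)/(4σ)]^(1/4) = [411.2×0.36/(4×5.67×10⁻⁸)]^(1/4) = 159.8 K.
ΔT = T_surf − T_eq = 168 − 159.8.

ΔT ≈ 8.2 K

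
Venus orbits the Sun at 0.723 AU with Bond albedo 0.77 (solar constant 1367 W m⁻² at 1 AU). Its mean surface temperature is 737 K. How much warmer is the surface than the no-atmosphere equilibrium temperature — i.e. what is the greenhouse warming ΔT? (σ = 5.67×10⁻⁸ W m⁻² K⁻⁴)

S = 1367/0.723² = 2615 W m⁻².
T_eq = [S(1−A)/(4σ)]^(1/4) = [2615×0.23/(4×5.67×10⁻⁸)]^(1/4) = 226.9 K.
ΔT = T_surf − T_eq = 737 − 226.9.

ΔT ≈ 510.1 K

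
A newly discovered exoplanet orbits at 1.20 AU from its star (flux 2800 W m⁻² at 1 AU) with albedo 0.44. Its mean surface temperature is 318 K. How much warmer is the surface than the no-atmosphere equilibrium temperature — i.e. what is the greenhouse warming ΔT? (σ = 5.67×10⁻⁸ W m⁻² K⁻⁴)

ΔT ≈ 54.8 K

S = 2800/1.20² = 1944 W m⁻².
T_eq = [S(1−A)/(4σ)]^(1/4) = [1944×0.56/(4×5.67×10⁻⁸)]^(1/4) = 263.2 K.
ΔT = T_surf − T_eq = 318 − 263.2.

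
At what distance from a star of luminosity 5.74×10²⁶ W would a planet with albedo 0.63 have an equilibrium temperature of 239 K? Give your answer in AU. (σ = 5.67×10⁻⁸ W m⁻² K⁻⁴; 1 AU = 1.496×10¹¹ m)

d ≈ 1.01 AU

From T_eq⁴ = L(1−A)/(16πσd²): d = √[L(1−A)/(16πσT_eq⁴)].
d = √[5.74×10²⁶ × 0.37 / (16π × 5.67×10⁻⁸ × (239)⁴)] = 1.51×10¹¹ m = 1.01 AU.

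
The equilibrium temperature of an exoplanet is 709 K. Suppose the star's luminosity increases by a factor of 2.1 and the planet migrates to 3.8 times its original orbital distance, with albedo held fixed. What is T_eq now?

T_eq ≈ 438 K

T_eq ∝ L^(1/4) · d^(−1/2).
T′ = 709 × 2.1^(1/4) / 3.8^(1/2) = 438 K.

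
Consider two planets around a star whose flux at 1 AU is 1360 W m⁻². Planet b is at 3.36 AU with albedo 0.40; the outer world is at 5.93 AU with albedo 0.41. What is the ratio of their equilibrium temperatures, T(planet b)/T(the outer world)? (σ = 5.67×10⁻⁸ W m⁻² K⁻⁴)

T₁/T₂ ≈ 1.334

T_eq = [S₀(1−A)/(4σd²)]^(1/4), so T ∝ (1−A)^(1/4) / √d.
T₁ = [1360×0.60/(4×5.67×10⁻⁸×3.36²)]^(1/4) = 133.61 K.
T₂ = [1360×0.59/(4×5.67×10⁻⁸×5.93²)]^(1/4) = 100.15 K.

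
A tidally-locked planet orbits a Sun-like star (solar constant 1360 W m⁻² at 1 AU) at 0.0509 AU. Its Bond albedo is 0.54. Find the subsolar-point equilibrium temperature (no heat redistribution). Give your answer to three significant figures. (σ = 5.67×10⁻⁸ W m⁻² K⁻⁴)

T_ss ≈ 1440 K

Flux at 0.0509 AU: S = 1360/0.0509² = 5.25×10⁵ W m⁻².
At the subsolar point the surface absorbs S(1−A) and emits σT⁴ per unit area — no factor of 4, since only the local patch is in balance.
T = [5.25×10⁵ × 0.46 / 5.67×10⁻⁸]^(1/4) = (4.26×10¹²)^(1/4) = 1440 K.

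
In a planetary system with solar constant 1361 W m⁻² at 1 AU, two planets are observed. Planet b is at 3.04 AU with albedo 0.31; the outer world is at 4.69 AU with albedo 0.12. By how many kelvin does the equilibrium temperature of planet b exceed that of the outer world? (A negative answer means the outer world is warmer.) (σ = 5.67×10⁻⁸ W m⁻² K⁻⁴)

T_eq = [S₀(1−A)/(4σd²)]^(1/4), so T ∝ (1−A)^(1/4) / √d.
T₁ = [1361×0.69/(4×5.67×10⁻⁸×3.04²)]^(1/4) = 145.49 K.
T₂ = [1361×0.88/(4×5.67×10⁻⁸×4.69²)]^(1/4) = 124.48 K.

ΔT ≈ 21.0 K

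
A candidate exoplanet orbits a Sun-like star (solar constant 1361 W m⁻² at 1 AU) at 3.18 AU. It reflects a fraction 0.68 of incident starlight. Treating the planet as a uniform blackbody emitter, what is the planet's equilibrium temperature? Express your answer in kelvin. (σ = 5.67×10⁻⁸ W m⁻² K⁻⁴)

T_eq ≈ 117 K

Flux at 3.18 AU: S = 1361/3.18² = 135 W m⁻².
Energy balance: absorbed = emitted ⇒ πR²·S(1−A) = 4πR²·σT_eq⁴, so T_eq⁴ = S(1−A)/(4σ).
T_eq = [135 × 0.32 / (4 × 5.67×10⁻⁸)]^(1/4) = (1.90×10⁸)^(1/4) = 117 K.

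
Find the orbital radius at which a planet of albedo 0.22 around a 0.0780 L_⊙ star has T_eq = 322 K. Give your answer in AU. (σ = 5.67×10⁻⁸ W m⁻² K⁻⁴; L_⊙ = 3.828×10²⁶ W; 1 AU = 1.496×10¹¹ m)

L = 0.0780 × 3.828×10²⁶ = 2.99×10²⁵ W.
From T_eq⁴ = L(1−A)/(16πσd²): d = √[L(1−A)/(16πσT_eq⁴)].
d = √[2.99×10²⁵ × 0.78 / (16π × 5.67×10⁻⁸ × (322)⁴)] = 2.76×10¹⁰ m = 0.184 AU.

d ≈ 0.184 AU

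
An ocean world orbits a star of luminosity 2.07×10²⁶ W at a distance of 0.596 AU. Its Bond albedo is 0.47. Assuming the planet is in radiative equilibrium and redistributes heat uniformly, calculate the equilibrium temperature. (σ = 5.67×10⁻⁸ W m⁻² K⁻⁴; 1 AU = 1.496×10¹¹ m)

d = 0.596 AU = 8.92×10¹⁰ m.
Flux: S = L/(4πd²) = 2.07×10²⁶/(4π×(8.92×10¹⁰)²) = 2070 W m⁻².
Energy balance: absorbed = emitted ⇒ πR²·S(1−A) = 4πR²·σT_eq⁴, so T_eq⁴ = S(1−A)/(4σ).
T_eq = [2070 × 0.53 / (4 × 5.67×10⁻⁸)]^(1/4) = (4.84×10⁹)^(1/4) = 264 K.

T_eq ≈ 264 K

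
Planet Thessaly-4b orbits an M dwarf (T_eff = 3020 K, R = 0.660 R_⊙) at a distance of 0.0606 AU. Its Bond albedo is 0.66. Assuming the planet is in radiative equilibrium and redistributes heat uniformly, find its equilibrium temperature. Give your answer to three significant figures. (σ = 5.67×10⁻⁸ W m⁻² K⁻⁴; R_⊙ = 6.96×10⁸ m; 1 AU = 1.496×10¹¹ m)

T_eq ≈ 367 K

R_⋆ = 0.660 × 6.96×10⁸ = 4.59×10⁸ m.
d = 0.0606 AU = 9.07×10⁹ m.
L = 4πR_⋆²σT_⋆⁴ = 4π(4.59×10⁸)² × 5.67×10⁻⁸ × (3020)⁴ = 1.25×10²⁵ W.
S = L/(4πd²) = 1.21×10⁴ W m⁻².
Energy balance: absorbed = emitted ⇒ πR²·S(1−A) = 4πR²·σT_eq⁴, so T_eq⁴ = S(1−A)/(4σ).
T_eq = [1.21×10⁴ × 0.34 / (4 × 5.67×10⁻⁸)]^(1/4) = (1.82×10¹⁰)^(1/4) = 367 K.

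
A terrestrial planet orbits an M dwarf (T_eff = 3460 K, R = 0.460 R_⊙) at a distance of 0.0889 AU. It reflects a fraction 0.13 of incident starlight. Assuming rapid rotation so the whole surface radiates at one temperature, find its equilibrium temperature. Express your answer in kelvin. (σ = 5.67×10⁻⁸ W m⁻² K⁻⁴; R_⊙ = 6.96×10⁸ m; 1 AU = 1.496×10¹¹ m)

T_eq ≈ 367 K

R_⋆ = 0.460 × 6.96×10⁸ = 3.20×10⁸ m.
d = 0.0889 AU = 1.33×10¹⁰ m.
L = 4πR_⋆²σT_⋆⁴ = 4π(3.20×10⁸)² × 5.67×10⁻⁸ × (3460)⁴ = 1.05×10²⁵ W.
S = L/(4πd²) = 4710 W m⁻².
Energy balance: absorbed = emitted ⇒ πR²·S(1−A) = 4πR²·σT_eq⁴, so T_eq⁴ = S(1−A)/(4σ).
T_eq = [4710 × 0.87 / (4 × 5.67×10⁻⁸)]^(1/4) = (1.81×10¹⁰)^(1/4) = 367 K.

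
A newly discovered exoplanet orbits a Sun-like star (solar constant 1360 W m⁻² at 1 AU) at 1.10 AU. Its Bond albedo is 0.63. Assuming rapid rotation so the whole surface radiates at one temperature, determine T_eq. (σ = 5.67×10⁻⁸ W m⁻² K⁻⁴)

T_eq ≈ 207 K

Flux at 1.10 AU: S = 1360/1.10² = 1120 W m⁻².
Energy balance: absorbed = emitted ⇒ πR²·S(1−A) = 4πR²·σT_eq⁴, so T_eq⁴ = S(1−A)/(4σ).
T_eq = [1120 × 0.37 / (4 × 5.67×10⁻⁸)]^(1/4) = (1.83×10⁹)^(1/4) = 207 K.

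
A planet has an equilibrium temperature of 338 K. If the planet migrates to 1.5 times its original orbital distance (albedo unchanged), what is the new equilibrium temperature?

T_eq ≈ 276 K

T_eq ∝ L^(1/4) · d^(−1/2).
T′ = 338 / 1.5^(1/2) = 276 K.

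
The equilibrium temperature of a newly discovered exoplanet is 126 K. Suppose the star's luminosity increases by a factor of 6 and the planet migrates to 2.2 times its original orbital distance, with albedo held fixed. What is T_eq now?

T_eq ∝ L^(1/4) · d^(−1/2).
T′ = 126 × 6^(1/4) / 2.2^(1/2) = 133 K.

T_eq ≈ 133 K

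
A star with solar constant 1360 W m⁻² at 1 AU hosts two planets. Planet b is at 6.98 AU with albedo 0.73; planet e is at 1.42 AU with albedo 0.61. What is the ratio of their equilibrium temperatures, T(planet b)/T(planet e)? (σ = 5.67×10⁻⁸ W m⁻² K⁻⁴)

T₁/T₂ ≈ 0.411

T_eq = [S₀(1−A)/(4σd²)]^(1/4), so T ∝ (1−A)^(1/4) / √d.
T₁ = [1360×0.27/(4×5.67×10⁻⁸×6.98²)]^(1/4) = 75.93 K.
T₂ = [1360×0.39/(4×5.67×10⁻⁸×1.42²)]^(1/4) = 184.54 K.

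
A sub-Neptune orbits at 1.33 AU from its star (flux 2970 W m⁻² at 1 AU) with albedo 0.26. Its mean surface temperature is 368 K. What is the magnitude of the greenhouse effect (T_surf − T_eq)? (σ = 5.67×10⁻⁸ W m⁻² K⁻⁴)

S = 2970/1.33² = 1679 W m⁻².
T_eq = [S(1−A)/(4σ)]^(1/4) = [1679×0.74/(4×5.67×10⁻⁸)]^(1/4) = 272.1 K.
ΔT = T_surf − T_eq = 368 − 272.1.

ΔT ≈ 95.9 K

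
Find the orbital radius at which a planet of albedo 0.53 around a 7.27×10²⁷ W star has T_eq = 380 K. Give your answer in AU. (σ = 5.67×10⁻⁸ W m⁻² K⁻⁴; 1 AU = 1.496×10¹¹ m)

From T_eq⁴ = L(1−A)/(16πσd²): d = √[L(1−A)/(16πσT_eq⁴)].
d = √[7.27×10²⁷ × 0.47 / (16π × 5.67×10⁻⁸ × (380)⁴)] = 2.40×10¹¹ m = 1.60 AU.

d ≈ 1.60 AU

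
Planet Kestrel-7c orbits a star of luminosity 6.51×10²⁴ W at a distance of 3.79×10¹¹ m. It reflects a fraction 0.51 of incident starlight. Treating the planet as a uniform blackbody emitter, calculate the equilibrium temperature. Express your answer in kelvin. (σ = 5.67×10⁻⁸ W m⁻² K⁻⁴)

T_eq ≈ 52.8 K

Flux: S = L/(4πd²) = 6.51×10²⁴/(4π×(3.79×10¹¹)²) = 3.61 W m⁻².
Energy balance: absorbed = emitted ⇒ πR²·S(1−A) = 4πR²·σT_eq⁴, so T_eq⁴ = S(1−A)/(4σ).
T_eq = [3.61 × 0.49 / (4 × 5.67×10⁻⁸)]^(1/4) = (7.79×10⁶)^(1/4) = 52.8 K.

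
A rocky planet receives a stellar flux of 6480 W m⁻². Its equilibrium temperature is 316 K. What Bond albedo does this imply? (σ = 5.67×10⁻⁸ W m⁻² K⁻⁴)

From T_eq⁴ = S(1−A)/(4σ): 1−A = 4σT_eq⁴/S.
1−A = 4 × 5.67×10⁻⁸ × (316)⁴ / 6480 = 0.349.

A ≈ 0.65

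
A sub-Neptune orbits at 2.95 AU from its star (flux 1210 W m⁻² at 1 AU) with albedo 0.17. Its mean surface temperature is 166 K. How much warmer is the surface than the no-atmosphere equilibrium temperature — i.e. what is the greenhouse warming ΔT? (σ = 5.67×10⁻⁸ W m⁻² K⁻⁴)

ΔT ≈ 15.8 K

S = 1210/2.95² = 139.0 W m⁻².
T_eq = [S(1−A)/(4σ)]^(1/4) = [139.0×0.83/(4×5.67×10⁻⁸)]^(1/4) = 150.2 K.
ΔT = T_surf − T_eq = 166 − 150.2.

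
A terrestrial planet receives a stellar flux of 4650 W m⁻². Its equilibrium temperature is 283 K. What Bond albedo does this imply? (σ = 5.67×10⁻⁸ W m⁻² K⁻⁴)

From T_eq⁴ = S(1−A)/(4σ): 1−A = 4σT_eq⁴/S.
1−A = 4 × 5.67×10⁻⁸ × (283)⁴ / 4650 = 0.313.

A ≈ 0.69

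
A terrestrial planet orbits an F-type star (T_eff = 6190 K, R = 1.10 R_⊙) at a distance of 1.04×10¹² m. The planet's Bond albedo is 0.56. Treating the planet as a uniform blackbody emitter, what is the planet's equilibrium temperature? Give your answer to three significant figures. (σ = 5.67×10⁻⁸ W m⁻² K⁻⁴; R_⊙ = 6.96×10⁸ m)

T_eq ≈ 96.7 K

R_⋆ = 1.10 × 6.96×10⁸ = 7.66×10⁸ m.
L = 4πR_⋆²σT_⋆⁴ = 4π(7.66×10⁸)² × 5.67×10⁻⁸ × (6190)⁴ = 6.13×10²⁶ W.
S = L/(4πd²) = 45.1 W m⁻².
Energy balance: absorbed = emitted ⇒ πR²·S(1−A) = 4πR²·σT_eq⁴, so T_eq⁴ = S(1−A)/(4σ).
T_eq = [45.1 × 0.44 / (4 × 5.67×10⁻⁸)]^(1/4) = (8.75×10⁷)^(1/4) = 96.7 K.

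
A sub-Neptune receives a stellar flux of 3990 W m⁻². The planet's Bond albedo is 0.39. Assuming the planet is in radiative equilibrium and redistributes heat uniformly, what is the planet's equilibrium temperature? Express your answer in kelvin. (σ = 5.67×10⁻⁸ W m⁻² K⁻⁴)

Energy balance: absorbed = emitted ⇒ πR²·S(1−A) = 4πR²·σT_eq⁴, so T_eq⁴ = S(1−A)/(4σ).
T_eq = [3990 × 0.61 / (4 × 5.67×10⁻⁸)]^(1/4) = (1.07×10¹⁰)^(1/4) = 322 K.

T_eq ≈ 322 K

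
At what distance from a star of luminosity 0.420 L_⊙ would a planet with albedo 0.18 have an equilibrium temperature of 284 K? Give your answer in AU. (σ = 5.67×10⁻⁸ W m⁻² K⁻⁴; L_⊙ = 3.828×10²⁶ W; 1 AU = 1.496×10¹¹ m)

d ≈ 0.564 AU

L = 0.420 × 3.828×10²⁶ = 1.61×10²⁶ W.
From T_eq⁴ = L(1−A)/(16πσd²): d = √[L(1−A)/(16πσT_eq⁴)].
d = √[1.61×10²⁶ × 0.82 / (16π × 5.67×10⁻⁸ × (284)⁴)] = 8.43×10¹⁰ m = 0.564 AU.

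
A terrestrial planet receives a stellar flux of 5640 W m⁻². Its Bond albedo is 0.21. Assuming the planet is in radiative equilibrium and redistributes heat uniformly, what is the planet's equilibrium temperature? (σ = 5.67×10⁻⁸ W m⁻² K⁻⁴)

Energy balance: absorbed = emitted ⇒ πR²·S(1−A) = 4πR²·σT_eq⁴, so T_eq⁴ = S(1−A)/(4σ).
T_eq = [5640 × 0.79 / (4 × 5.67×10⁻⁸)]^(1/4) = (1.96×10¹⁰)^(1/4) = 374 K.

T_eq ≈ 374 K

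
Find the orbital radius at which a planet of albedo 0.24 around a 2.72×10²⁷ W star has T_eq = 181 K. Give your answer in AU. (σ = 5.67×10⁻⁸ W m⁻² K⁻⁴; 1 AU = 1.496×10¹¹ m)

From T_eq⁴ = L(1−A)/(16πσd²): d = √[L(1−A)/(16πσT_eq⁴)].
d = √[2.72×10²⁷ × 0.76 / (16π × 5.67×10⁻⁸ × (181)⁴)] = 8.22×10¹¹ m = 5.50 AU.

d ≈ 5.50 AU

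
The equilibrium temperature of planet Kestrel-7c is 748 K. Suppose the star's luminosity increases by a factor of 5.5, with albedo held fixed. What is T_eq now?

T_eq ∝ L^(1/4) · d^(−1/2).
T′ = 748 × 5.5^(1/4) = 1150 K.

T_eq ≈ 1150 K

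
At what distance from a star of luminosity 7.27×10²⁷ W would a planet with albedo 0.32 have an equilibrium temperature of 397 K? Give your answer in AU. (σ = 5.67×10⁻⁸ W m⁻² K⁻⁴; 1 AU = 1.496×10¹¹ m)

From T_eq⁴ = L(1−A)/(16πσd²): d = √[L(1−A)/(16πσT_eq⁴)].
d = √[7.27×10²⁷ × 0.68 / (16π × 5.67×10⁻⁸ × (397)⁴)] = 2.64×10¹¹ m = 1.77 AU.

d ≈ 1.77 AU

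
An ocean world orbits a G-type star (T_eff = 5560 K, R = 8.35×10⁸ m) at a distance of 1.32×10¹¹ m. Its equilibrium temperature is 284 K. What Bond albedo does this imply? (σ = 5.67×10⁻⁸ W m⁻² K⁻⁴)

L = 4πR_⋆²σT_⋆⁴ = 4π(8.35×10⁸)² × 5.67×10⁻⁸ × (5560)⁴ = 4.75×10²⁶ W.
S = L/(4πd²) = 2170 W m⁻².
From T_eq⁴ = S(1−A)/(4σ): 1−A = 4σT_eq⁴/S.
1−A = 4 × 5.67×10⁻⁸ × (284)⁴ / 2170 = 0.680.

A ≈ 0.32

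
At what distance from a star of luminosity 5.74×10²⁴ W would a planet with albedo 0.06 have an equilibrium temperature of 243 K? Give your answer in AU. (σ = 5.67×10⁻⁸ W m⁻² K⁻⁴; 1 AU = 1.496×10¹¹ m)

d ≈ 0.156 AU

From T_eq⁴ = L(1−A)/(16πσd²): d = √[L(1−A)/(16πσT_eq⁴)].
d = √[5.74×10²⁴ × 0.94 / (16π × 5.67×10⁻⁸ × (243)⁴)] = 2.33×10¹⁰ m = 0.156 AU.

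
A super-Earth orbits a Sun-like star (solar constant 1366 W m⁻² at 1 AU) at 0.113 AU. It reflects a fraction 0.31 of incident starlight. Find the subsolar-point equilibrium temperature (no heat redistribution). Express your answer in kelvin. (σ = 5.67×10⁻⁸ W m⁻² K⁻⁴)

Flux at 0.113 AU: S = 1366/0.113² = 1.07×10⁵ W m⁻².
At the subsolar point the surface absorbs S(1−A) and emits σT⁴ per unit area — no factor of 4, since only the local patch is in balance.
T = [1.07×10⁵ × 0.69 / 5.67×10⁻⁸]^(1/4) = (1.30×10¹²)^(1/4) = 1070 K.

T_ss ≈ 1070 K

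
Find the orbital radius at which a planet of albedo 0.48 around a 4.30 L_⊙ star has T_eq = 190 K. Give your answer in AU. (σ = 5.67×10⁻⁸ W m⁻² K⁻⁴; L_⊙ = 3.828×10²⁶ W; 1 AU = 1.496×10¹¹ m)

d ≈ 3.21 AU

L = 4.30 × 3.828×10²⁶ = 1.65×10²⁷ W.
From T_eq⁴ = L(1−A)/(16πσd²): d = √[L(1−A)/(16πσT_eq⁴)].
d = √[1.65×10²⁷ × 0.52 / (16π × 5.67×10⁻⁸ × (190)⁴)] = 4.80×10¹¹ m = 3.21 AU.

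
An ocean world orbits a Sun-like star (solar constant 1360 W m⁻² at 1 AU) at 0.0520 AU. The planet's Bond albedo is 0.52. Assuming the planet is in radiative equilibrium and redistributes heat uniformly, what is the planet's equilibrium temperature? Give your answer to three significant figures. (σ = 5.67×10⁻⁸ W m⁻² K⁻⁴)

T_eq ≈ 1020 K

Flux at 0.0520 AU: S = 1360/0.0520² = 5.03×10⁵ W m⁻².
Energy balance: absorbed = emitted ⇒ πR²·S(1−A) = 4πR²·σT_eq⁴, so T_eq⁴ = S(1−A)/(4σ).
T_eq = [5.03×10⁵ × 0.48 / (4 × 5.67×10⁻⁸)]^(1/4) = (1.06×10¹²)^(1/4) = 1020 K.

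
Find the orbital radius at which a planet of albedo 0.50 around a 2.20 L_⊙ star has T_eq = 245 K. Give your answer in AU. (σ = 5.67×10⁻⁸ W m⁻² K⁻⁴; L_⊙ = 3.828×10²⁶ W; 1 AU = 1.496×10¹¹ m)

d ≈ 1.35 AU

L = 2.20 × 3.828×10²⁶ = 8.42×10²⁶ W.
From T_eq⁴ = L(1−A)/(16πσd²): d = √[L(1−A)/(16πσT_eq⁴)].
d = √[8.42×10²⁶ × 0.50 / (16π × 5.67×10⁻⁸ × (245)⁴)] = 2.02×10¹¹ m = 1.35 AU.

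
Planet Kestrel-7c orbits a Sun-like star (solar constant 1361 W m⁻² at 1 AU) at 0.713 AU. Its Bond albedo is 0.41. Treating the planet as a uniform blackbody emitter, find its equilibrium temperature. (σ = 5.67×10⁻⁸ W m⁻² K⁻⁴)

Flux at 0.713 AU: S = 1361/0.713² = 2680 W m⁻².
Energy balance: absorbed = emitted ⇒ πR²·S(1−A) = 4πR²·σT_eq⁴, so T_eq⁴ = S(1−A)/(4σ).
T_eq = [2680 × 0.59 / (4 × 5.67×10⁻⁸)]^(1/4) = (6.96×10⁹)^(1/4) = 289 K.

T_eq ≈ 289 K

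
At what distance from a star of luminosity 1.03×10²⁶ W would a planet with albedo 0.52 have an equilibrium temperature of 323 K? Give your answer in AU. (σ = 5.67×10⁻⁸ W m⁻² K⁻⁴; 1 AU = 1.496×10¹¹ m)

From T_eq⁴ = L(1−A)/(16πσd²): d = √[L(1−A)/(16πσT_eq⁴)].
d = √[1.03×10²⁶ × 0.48 / (16π × 5.67×10⁻⁸ × (323)⁴)] = 3.99×10¹⁰ m = 0.267 AU.

d ≈ 0.267 AU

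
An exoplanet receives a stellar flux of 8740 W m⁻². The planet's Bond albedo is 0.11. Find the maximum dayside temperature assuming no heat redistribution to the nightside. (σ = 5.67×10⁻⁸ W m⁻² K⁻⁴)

T_ss ≈ 609 K

With no redistribution each surface element balances locally: S(1−A) = σT⁴.
T = [8740 × 0.89 / 5.67×10⁻⁸]^(1/4) = (1.37×10¹¹)^(1/4) = 609 K.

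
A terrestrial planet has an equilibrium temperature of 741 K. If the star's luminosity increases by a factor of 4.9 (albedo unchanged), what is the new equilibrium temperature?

T_eq ∝ L^(1/4) · d^(−1/2).
T′ = 741 × 4.9^(1/4) = 1100 K.

T_eq ≈ 1100 K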